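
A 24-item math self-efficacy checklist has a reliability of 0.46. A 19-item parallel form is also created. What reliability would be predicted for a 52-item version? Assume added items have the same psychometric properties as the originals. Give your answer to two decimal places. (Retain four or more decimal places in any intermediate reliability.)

0.65

The 19-item form is not needed; work directly from the 24-item form with n = 52/24 = 2.1667.
r_{52} = n·r / (1 + (n − 1)·r) = 0.9967 / 1.5367 ≈ 0.6486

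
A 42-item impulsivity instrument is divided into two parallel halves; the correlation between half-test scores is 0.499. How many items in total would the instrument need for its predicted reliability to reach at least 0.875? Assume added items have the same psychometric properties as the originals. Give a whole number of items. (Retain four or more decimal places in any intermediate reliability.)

Corrected full-test reliability: r_full = 2 × 0.499 / (1 + 0.499) ≈ 0.6658
Solve Spearman-Brown for n: n = 0.875(1 − 0.6658) / [0.6658(1 − 0.875)] = 3.5137
Items = 3.5137 × 42 ≈ 147.58 → 148

148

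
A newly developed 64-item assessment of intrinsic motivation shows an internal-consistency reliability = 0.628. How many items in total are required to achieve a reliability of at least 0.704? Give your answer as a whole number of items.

Invert Spearman-Brown to solve for n:
n = r*(1 − r) / [ r (1 − r*) ]
n = 0.704 × (1 − 0.628) / [ 0.628 × (1 − 0.704) ]
n = 0.261888 / 0.185888 ≈ 1.4088
Items needed = n × 64 = 1.4088 × 64 ≈ 90.16 → round up to 91

91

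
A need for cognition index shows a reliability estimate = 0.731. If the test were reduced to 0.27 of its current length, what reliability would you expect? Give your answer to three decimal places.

0.423

r_new = (0.27 × 0.731) / (1 + (0.27 − 1) × 0.731)
r_new = 0.1974 / 0.4664 ≈ 0.4232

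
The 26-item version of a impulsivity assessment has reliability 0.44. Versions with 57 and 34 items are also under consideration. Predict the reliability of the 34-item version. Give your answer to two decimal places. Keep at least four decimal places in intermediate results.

Only the ratio of lengths matters: n = 34/26 = 1.3077
r_{34} = n·r / (1 + (n − 1)·r) = 0.5754 / 1.1354 ≈ 0.5068

0.51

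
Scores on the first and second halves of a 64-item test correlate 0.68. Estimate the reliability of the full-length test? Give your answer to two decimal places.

The full test is twice the length of either half (n = 2).
r_full = 2(0.68) / (1 + 0.68)
       = 1.3600 / 1.6800 = 0.8095

0.81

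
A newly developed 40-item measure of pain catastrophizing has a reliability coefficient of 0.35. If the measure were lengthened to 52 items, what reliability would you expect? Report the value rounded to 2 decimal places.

0.41

The new length is 52/40 = 1.3 times the old.
Apply the Spearman-Brown prophecy formula, r' = nr / [1 + (n − 1)r]:
r_new = 1.3·0.35 / [1 + (1.3 − 1)·0.35]
     = 0.4550 / 1.1050 = 0.4118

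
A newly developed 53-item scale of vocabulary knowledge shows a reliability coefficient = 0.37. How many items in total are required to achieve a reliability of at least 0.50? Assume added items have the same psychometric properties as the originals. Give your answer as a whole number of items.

Invert Spearman-Brown to solve for n:
n = r_target (1 − r_old) / [ r_old (1 − r_target) ]
n = 0.50 × (1 − 0.37) / [ 0.37 × (1 − 0.50) ]
  = 0.3150 / 0.1850 = 1.7027
1.7027 × 53 = 90.24 → 91 items

91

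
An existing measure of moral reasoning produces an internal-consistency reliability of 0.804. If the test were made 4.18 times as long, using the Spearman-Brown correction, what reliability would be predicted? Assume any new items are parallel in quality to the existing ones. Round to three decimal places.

0.945

Spearman-Brown: r_new = n·r / (1 + (n − 1)·r)
r_new = (4.18 × 0.804) / (1 + (4.18 − 1) × 0.804)
     = 3.3607 / 3.5567 = 0.9449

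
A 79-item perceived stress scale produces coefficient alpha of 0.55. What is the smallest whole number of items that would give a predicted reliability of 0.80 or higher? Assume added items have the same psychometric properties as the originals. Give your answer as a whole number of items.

Invert Spearman-Brown to solve for n:
n = r*(1 − r) / [ r (1 − r*) ]
n = 0.80 × (1 − 0.55) / [ 0.55 × (1 − 0.80) ]
  = 0.3600 / 0.1100 = 3.2727
3.2727 × 79 = 258.54 → 259 items

259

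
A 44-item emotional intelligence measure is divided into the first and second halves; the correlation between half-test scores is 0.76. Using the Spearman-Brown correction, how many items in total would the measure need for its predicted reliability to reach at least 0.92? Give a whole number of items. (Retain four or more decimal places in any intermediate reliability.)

80

r_full = 2(0.76)/(1 + 0.76) = 0.8636
Solve Spearman-Brown for n: n = 0.92(1 − 0.8636) / [0.8636(1 − 0.92)] = 1.8164
Required items = 1.8164 × 44 = 79.92, so 80 items.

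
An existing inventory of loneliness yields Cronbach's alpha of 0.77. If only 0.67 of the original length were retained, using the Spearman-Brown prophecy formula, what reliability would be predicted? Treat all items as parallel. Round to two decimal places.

r_new = 0.67·0.77 / [1 + (0.67 − 1)·0.77]
r_new = 0.5159 / 0.7459 ≈ 0.6916

0.69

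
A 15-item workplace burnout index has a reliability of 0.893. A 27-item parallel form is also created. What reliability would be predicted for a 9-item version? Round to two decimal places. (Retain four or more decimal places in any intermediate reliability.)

0.83

The 27-item form is not needed; work directly from the 15-item form with n = 9/15 = 0.6000.
r_{9} = n·r / (1 + (n − 1)·r) = 0.5358 / 0.6428 ≈ 0.8335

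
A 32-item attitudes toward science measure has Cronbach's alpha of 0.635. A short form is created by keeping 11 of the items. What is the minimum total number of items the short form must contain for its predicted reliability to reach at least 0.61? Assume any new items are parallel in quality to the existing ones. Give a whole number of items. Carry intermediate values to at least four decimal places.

First, r for the 11-item form: n = 11/32 = 0.3438, so r_11 = 0.3438·0.635/(1 + (0.3438 − 1)·0.635) = 0.3743
Then solve for n' with r_old = 0.3743, r_target = 0.61: n' = 0.61(1 − 0.3743)/[0.3743(1 − 0.61)] = 2.6146
Total items = 2.6146 × 11 = 28.76, rounded up to 29.

29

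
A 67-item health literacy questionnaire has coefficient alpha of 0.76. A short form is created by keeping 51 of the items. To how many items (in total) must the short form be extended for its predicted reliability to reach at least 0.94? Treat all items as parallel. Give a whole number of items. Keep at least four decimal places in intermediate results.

Short-form reliability: n = 51/67 = 0.7612; r_51 = n·r/(1+(n−1)r) ≈ 0.7068
Length factor from the short form to reach 0.94: n' = 0.94(1 − 0.7068) / [0.7068(1 − 0.94)] ≈ 6.4990
Total items = 6.4990 × 51 = 331.45, rounded up to 332.

332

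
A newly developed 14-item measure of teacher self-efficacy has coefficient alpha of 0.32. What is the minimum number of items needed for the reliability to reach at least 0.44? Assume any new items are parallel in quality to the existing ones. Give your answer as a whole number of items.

24

Rearranging the Spearman-Brown formula for n,
n = r_target (1 − r_old) / [ r_old (1 − r_target) ]
n = 0.44(1 − 0.32) / [0.32(1 − 0.44)]
  = 0.2992 / 0.1792 = 1.6696
1.6696 × 14 = 23.37 → 24 items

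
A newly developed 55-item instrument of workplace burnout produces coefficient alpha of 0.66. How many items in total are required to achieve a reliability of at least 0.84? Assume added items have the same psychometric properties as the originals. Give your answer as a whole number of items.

149

n = [0.84 × 0.34] / [0.66 × 0.16]
n = 0.2856 / 0.1056 ≈ 2.7045
2.7045 × 55 = 148.75 → 149 items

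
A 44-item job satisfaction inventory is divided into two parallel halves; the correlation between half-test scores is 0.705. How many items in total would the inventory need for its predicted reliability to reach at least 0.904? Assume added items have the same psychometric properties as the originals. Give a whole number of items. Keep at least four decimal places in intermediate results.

Corrected full-test reliability: r_full = 2 × 0.705 / (1 + 0.705) ≈ 0.8270
n = r_tgt(1 − r_full) / [r_full(1 − r_tgt)] = 0.904 × 0.1730 / (0.8270 × 0.096) ≈ 1.9699
Items = 1.9699 × 44 ≈ 86.68 → 87

87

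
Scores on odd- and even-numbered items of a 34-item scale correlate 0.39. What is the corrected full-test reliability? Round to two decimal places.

Apply the Spearman-Brown correction with n = 2:
r_full = 2(0.39) / (1 + 0.39)
r_full = 0.7800 / 1.3900 ≈ 0.5612

0.56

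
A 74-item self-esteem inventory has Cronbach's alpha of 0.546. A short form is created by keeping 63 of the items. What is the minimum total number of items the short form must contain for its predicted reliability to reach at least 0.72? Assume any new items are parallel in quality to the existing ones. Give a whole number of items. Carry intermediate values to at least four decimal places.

159

First, r for the 63-item form: n = 63/74 = 0.8514, so r_63 = 0.8514·0.546/(1 + (0.8514 − 1)·0.546) = 0.5059
Then solve for n' with r_old = 0.5059, r_target = 0.72: n' = 0.72(1 − 0.5059)/[0.5059(1 − 0.72)] = 2.5115
Total items = 2.5115 × 63 = 158.22, rounded up to 159.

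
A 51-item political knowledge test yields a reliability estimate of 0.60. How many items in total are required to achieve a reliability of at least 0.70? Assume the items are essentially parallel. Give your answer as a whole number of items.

Invert Spearman-Brown to solve for n:
n = r*(1 − r) / [ r (1 − r*) ]
n = [0.70 × 0.40] / [0.60 × 0.30]
  = 0.2800 / 0.1800 = 1.5556
1.5556 × 51 = 79.34 → 80 items

80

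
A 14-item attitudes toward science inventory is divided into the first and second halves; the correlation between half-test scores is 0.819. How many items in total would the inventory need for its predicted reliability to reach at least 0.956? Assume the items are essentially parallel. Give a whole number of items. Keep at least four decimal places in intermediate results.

Corrected full-test reliability: r_full = 2 × 0.819 / (1 + 0.819) ≈ 0.9005
n = r_tgt(1 − r_full) / [r_full(1 − r_tgt)] = 0.956 × 0.0995 / (0.9005 × 0.044) ≈ 2.4007
Items = 2.4007 × 14 ≈ 33.61 → 34

34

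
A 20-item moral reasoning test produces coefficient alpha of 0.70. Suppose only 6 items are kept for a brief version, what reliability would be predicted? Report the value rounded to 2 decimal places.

The new length is 6/20 = 0.3 times the old.
By Spearman-Brown, r_new = n r / (1 + (n − 1) r).
r_new = (0.3 × 0.70) / (1 + (0.3 − 1) × 0.70)
r_new = 0.2100 / 0.5100 ≈ 0.4118

0.41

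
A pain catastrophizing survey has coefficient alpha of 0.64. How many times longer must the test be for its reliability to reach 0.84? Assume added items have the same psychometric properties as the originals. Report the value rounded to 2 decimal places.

n = 0.84 × (1 − 0.64) / [ 0.64 × (1 − 0.84) ]
n = 0.3024 / 0.1024 ≈ 2.9531

2.95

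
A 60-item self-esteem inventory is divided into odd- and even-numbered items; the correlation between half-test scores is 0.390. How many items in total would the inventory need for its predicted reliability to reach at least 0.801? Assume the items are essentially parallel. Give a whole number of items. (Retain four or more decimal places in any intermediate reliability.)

r_full = 2(0.390)/(1 + 0.390) = 0.5612
Solve Spearman-Brown for n: n = 0.801(1 − 0.5612) / [0.5612(1 − 0.801)] = 3.1472
Items = 3.1472 × 60 ≈ 188.83 → 189

189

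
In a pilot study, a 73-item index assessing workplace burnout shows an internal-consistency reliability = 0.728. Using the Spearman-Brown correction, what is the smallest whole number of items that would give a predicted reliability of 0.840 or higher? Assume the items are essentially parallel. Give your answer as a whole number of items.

144

Invert Spearman-Brown to solve for n:
n = r*(1 − r) / [ r (1 − r*) ]
n = [0.840 × 0.272] / [0.728 × 0.160]
n = 0.228480 / 0.116480 ≈ 1.9615
Items needed = n × 73 = 1.9615 × 73 ≈ 143.19 → round up to 144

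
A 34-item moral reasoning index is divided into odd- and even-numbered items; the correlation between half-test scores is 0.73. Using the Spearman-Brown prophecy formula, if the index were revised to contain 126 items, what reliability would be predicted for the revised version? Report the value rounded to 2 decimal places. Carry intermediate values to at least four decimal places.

0.95

First correct the split-half correlation to full-test reliability: r_full = 2 × 0.73 / (1 + 0.73) ≈ 0.8439
Length factor from 34 to 126 items: n = 126/34 = 3.7059
r_new = n·r_full / (1 + (n − 1)·r_full) = 3.1274 / 3.2835 ≈ 0.9525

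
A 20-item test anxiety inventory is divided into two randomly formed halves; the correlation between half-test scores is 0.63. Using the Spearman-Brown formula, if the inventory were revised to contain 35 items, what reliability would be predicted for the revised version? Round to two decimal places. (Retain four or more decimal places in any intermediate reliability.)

0.86

First correct the split-half correlation to full-test reliability: r_full = 2 × 0.63 / (1 + 0.63) ≈ 0.7730
Then adjust to 35 items: n = 35/20 = 1.7500
r_new = n·r_full / (1 + (n − 1)·r_full) = 1.3528 / 1.5797 ≈ 0.8564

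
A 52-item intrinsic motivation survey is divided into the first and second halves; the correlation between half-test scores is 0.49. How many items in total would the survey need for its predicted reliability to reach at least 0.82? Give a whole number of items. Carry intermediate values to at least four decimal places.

124

r_full = 2(0.49)/(1 + 0.49) = 0.6577
Solve Spearman-Brown for n: n = 0.82(1 − 0.6577) / [0.6577(1 − 0.82)] = 2.3709
Items = 2.3709 × 52 ≈ 123.29 → 124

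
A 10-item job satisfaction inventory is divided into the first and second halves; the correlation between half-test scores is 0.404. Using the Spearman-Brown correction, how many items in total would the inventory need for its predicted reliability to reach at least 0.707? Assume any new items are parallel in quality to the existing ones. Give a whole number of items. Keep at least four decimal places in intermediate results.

18

r_full = 2(0.404)/(1 + 0.404) = 0.5755
n = r_tgt(1 − r_full) / [r_full(1 − r_tgt)] = 0.707 × 0.4245 / (0.5755 × 0.293) ≈ 1.7799
Required items = 1.7799 × 10 = 17.80, so 18 items.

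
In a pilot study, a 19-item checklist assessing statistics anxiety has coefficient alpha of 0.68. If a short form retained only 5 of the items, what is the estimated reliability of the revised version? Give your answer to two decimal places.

The new length is 5/19 = 0.2632 times the old.
By Spearman-Brown, r_new = n r / (1 + (n − 1) r).
r_new = (0.2632 × 0.68) / (1 + (0.2632 − 1) × 0.68)
     = 0.1790 / 0.4990 = 0.3587

0.36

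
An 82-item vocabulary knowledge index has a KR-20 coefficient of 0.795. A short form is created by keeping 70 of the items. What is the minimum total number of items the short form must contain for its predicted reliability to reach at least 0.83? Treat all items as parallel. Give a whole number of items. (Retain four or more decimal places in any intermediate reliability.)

First, r for the 70-item form: n = 70/82 = 0.8537, so r_70 = 0.8537·0.795/(1 + (0.8537 − 1)·0.795) = 0.7680
Length factor from the short form to reach 0.83: n' = 0.83(1 − 0.7680) / [0.7680(1 − 0.83)] ≈ 1.4749
Total items = 1.4749 × 70 = 103.24, rounded up to 104.

104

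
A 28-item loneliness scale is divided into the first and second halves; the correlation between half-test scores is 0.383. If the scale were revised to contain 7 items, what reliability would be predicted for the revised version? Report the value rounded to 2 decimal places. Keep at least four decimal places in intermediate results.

0.24

Spearman-Brown correction (n = 2): r_full = 2·0.383/(1 + 0.383) = 0.5539
Length factor from 28 to 7 items: n = 7/28 = 0.2500
r_new = n·r_full / (1 + (n − 1)·r_full) = 0.1385 / 0.5846 ≈ 0.2369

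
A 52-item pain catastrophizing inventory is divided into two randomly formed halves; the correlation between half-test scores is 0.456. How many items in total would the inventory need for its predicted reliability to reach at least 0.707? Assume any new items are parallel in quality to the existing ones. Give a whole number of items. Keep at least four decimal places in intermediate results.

r_full = 2(0.456)/(1 + 0.456) = 0.6264
n = r_tgt(1 − r_full) / [r_full(1 − r_tgt)] = 0.707 × 0.3736 / (0.6264 × 0.293) ≈ 1.4392
Items = 1.4392 × 52 ≈ 74.84 → 75

75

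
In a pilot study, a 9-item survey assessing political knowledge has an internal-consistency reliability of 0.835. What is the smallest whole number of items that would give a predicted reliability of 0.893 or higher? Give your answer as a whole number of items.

15

Rearranging the Spearman-Brown formula for n,
n = r_target (1 − r_old) / [ r_old (1 − r_target) ]
n = 0.893(1 − 0.835) / [0.835(1 − 0.893)]
  = 0.147345 / 0.089345 = 1.6492
Items needed = n × 9 = 1.6492 × 9 ≈ 14.84 → round up to 15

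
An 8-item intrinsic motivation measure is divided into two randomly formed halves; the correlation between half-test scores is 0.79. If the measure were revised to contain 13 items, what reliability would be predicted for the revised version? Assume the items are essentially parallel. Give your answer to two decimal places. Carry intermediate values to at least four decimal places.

0.92

First correct the split-half correlation to full-test reliability: r_full = 2 × 0.79 / (1 + 0.79) ≈ 0.8827
Then adjust to 13 items: n = 13/8 = 1.6250
r_new = n·r_full / (1 + (n − 1)·r_full) = 1.4344 / 1.5517 ≈ 0.9244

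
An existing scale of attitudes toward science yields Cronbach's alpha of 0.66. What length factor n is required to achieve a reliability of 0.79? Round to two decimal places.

n = 0.79 × (1 − 0.66) / [ 0.66 × (1 − 0.79) ]
n = 0.2686 / 0.1386 ≈ 1.9380

1.94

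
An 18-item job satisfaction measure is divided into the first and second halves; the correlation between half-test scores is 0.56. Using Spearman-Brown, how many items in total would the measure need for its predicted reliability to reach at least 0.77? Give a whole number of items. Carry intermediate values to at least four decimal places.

24

r_full = 2(0.56)/(1 + 0.56) = 0.7179
n = r_tgt(1 − r_full) / [r_full(1 − r_tgt)] = 0.77 × 0.2821 / (0.7179 × 0.23) ≈ 1.3155
Items = 1.3155 × 18 ≈ 23.68 → 24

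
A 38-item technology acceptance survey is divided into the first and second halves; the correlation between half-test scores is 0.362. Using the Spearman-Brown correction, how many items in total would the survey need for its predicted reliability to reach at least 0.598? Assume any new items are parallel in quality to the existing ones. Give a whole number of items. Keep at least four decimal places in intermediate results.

Corrected full-test reliability: r_full = 2 × 0.362 / (1 + 0.362) ≈ 0.5316
n = r_tgt(1 − r_full) / [r_full(1 − r_tgt)] = 0.598 × 0.4684 / (0.5316 × 0.402) ≈ 1.3107
Items = 1.3107 × 38 ≈ 49.81 → 50

50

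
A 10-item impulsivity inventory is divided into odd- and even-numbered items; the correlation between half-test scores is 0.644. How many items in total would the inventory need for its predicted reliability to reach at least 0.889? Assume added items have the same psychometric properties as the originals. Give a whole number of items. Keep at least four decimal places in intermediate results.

23

r_full = 2(0.644)/(1 + 0.644) = 0.7835
n = r_tgt(1 − r_full) / [r_full(1 − r_tgt)] = 0.889 × 0.2165 / (0.7835 × 0.111) ≈ 2.2131
Items = 2.2131 × 10 ≈ 22.13 → 23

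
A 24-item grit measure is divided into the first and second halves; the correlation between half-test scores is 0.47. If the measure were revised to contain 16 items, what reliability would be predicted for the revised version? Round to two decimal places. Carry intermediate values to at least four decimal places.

Full-test reliability from the split-half r: r_full = 2(0.47)/(1 + 0.47) = 0.6395
Length factor from 24 to 16 items: n = 16/24 = 0.6667
r_new = n·r_full / (1 + (n − 1)·r_full) = 0.4264 / 0.7869 ≈ 0.5419

0.54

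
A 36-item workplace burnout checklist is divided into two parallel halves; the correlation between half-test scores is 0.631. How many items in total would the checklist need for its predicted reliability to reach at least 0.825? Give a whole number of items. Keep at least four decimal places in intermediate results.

50

r_full = 2(0.631)/(1 + 0.631) = 0.7738
Solve Spearman-Brown for n: n = 0.825(1 − 0.7738) / [0.7738(1 − 0.825)] = 1.3781
Items = 1.3781 × 36 ≈ 49.61 → 50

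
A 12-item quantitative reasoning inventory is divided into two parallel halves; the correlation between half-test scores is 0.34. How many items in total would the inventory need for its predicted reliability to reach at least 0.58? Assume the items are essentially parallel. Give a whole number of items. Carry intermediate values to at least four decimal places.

Corrected full-test reliability: r_full = 2 × 0.34 / (1 + 0.34) ≈ 0.5075
Solve Spearman-Brown for n: n = 0.58(1 − 0.5075) / [0.5075(1 − 0.58)] = 1.3401
Items = 1.3401 × 12 ≈ 16.08 → 17

17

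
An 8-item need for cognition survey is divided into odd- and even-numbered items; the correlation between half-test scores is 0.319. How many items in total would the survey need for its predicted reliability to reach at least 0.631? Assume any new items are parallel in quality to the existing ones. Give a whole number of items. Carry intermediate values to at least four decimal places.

15

r_full = 2(0.319)/(1 + 0.319) = 0.4837
Solve Spearman-Brown for n: n = 0.631(1 − 0.4837) / [0.4837(1 − 0.631)] = 1.8253
Items = 1.8253 × 8 ≈ 14.60 → 15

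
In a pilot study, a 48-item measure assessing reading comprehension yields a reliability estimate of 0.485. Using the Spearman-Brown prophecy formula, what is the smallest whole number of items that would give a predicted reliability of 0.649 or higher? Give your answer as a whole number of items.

Rearranging the Spearman-Brown formula for n,
n = r_target (1 − r_old) / [ r_old (1 − r_target) ]
n = 0.649 × (1 − 0.485) / [ 0.485 × (1 − 0.649) ]
n = 0.334235 / 0.170235 ≈ 1.9634
So the test needs 1.9634 × 48 ≈ 94.24 items; rounding up, 95.

95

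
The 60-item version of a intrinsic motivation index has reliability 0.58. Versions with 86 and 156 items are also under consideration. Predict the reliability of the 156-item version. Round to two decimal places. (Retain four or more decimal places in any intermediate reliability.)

0.78

Only the ratio of lengths matters: n = 156/60 = 2.6000
r_{156} = n·r / (1 + (n − 1)·r) = 1.5080 / 1.9280 ≈ 0.7822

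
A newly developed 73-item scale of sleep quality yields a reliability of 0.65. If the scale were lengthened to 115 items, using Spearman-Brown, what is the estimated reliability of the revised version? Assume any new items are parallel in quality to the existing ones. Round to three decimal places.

0.745

The new length is 115/73 = 1.5753 times the old.
r_new = 1.5753·0.65 / [1 + (1.5753 − 1)·0.65]
r_new = 1.0239 / 1.3739 ≈ 0.7453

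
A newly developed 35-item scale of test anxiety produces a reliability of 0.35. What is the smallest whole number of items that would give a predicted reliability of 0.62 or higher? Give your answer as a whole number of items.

Invert Spearman-Brown to solve for n:
n = r_target (1 − r_old) / [ r_old (1 − r_target) ]
n = [0.62 × 0.65] / [0.35 × 0.38]
n = 0.4030 / 0.1330 ≈ 3.0301
Items needed = n × 35 = 3.0301 × 35 ≈ 106.05 → round up to 107

107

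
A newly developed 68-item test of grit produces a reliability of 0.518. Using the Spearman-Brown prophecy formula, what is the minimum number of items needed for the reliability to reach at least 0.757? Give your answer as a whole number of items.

198

n = [0.757 × 0.482] / [0.518 × 0.243]
n = 0.364874 / 0.125874 ≈ 2.8987
Items needed = n × 68 = 2.8987 × 68 ≈ 197.11 → round up to 198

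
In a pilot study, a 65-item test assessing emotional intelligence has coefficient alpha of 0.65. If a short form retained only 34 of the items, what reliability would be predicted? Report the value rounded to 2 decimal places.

The new length is 34/65 = 0.5231 times the old.
r_new = 0.5231·0.65 / [1 + (0.5231 − 1)·0.65]
     = 0.3400 / 0.6900 = 0.4928

0.49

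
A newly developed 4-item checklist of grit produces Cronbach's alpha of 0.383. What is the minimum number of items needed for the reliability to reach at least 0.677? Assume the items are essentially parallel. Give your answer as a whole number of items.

14

n = 0.677 × (1 − 0.383) / [ 0.383 × (1 − 0.677) ]
  = 0.417709 / 0.123709 = 3.3765
3.3765 × 4 = 13.51 → 14 items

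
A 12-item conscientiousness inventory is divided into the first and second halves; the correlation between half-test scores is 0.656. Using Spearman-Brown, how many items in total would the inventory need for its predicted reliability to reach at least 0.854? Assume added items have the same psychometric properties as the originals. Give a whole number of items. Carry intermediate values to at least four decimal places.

Corrected full-test reliability: r_full = 2 × 0.656 / (1 + 0.656) ≈ 0.7923
n = r_tgt(1 − r_full) / [r_full(1 − r_tgt)] = 0.854 × 0.2077 / (0.7923 × 0.146) ≈ 1.5334
Required items = 1.5334 × 12 = 18.40, so 19 items.

19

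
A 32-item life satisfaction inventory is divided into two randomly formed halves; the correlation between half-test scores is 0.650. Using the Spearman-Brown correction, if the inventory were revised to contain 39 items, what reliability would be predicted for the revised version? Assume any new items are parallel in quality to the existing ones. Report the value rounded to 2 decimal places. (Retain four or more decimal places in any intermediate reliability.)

First correct the split-half correlation to full-test reliability: r_full = 2 × 0.650 / (1 + 0.650) ≈ 0.7879
Then adjust to 39 items: n = 39/32 = 1.2188
r_new = n·r_full / (1 + (n − 1)·r_full) = 0.9603 / 1.1724 ≈ 0.8191

0.82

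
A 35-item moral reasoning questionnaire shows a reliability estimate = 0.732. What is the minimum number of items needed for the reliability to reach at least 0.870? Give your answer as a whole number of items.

86

Spearman-Brown solved for the length factor n:
n = r*(1 − r) / [ r (1 − r*) ]
n = 0.870 × (1 − 0.732) / [ 0.732 × (1 − 0.870) ]
n = 0.233160 / 0.095160 ≈ 2.4502
2.4502 × 35 = 85.76 → 86 items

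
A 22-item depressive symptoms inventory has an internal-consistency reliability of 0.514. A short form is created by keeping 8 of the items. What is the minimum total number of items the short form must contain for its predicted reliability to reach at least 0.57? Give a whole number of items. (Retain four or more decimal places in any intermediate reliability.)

First, r for the 8-item form: n = 8/22 = 0.3636, so r_8 = 0.3636·0.514/(1 + (0.3636 − 1)·0.514) = 0.2777
Length factor from the short form to reach 0.57: n' = 0.57(1 − 0.2777) / [0.2777(1 − 0.57)] ≈ 3.4478
Total items = 3.4478 × 8 = 27.58, rounded up to 28.

28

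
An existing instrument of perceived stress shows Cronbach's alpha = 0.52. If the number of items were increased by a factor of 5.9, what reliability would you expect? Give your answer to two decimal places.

0.86

r_new = 5.9·0.52 / [1 + (5.9 − 1)·0.52]
r_new = 3.0680 / 3.5480 ≈ 0.8647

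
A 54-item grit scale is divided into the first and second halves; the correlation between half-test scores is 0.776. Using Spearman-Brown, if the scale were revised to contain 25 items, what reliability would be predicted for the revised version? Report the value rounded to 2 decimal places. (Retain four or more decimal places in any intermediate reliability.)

Full-test reliability from the split-half r: r_full = 2(0.776)/(1 + 0.776) = 0.8739
Length factor from 54 to 25 items: n = 25/54 = 0.4630
r_new = n·r_full / (1 + (n − 1)·r_full) = 0.4046 / 0.5307 ≈ 0.7624

0.76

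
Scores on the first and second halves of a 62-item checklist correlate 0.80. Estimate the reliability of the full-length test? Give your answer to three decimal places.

0.889

Apply the Spearman-Brown correction with n = 2:
r_full = 2(0.80) / (1 + 0.80)
r_full = 1.6000 / 1.8000 ≈ 0.8889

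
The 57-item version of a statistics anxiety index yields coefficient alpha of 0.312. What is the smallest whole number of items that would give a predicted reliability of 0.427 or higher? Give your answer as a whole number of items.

n = 0.427 × (1 − 0.312) / [ 0.312 × (1 − 0.427) ]
n = 0.293776 / 0.178776 ≈ 1.6433
So the test needs 1.6433 × 57 ≈ 93.67 items; rounding up, 94.

94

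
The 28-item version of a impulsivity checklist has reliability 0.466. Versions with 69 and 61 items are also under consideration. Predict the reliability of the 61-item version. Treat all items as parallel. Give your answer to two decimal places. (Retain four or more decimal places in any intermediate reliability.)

Only the ratio of lengths matters: n = 61/28 = 2.1786
r_{61} = n·r / (1 + (n − 1)·r) = 1.0152 / 1.5492 ≈ 0.6553

0.66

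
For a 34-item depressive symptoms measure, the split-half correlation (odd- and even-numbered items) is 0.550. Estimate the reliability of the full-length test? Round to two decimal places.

Apply the Spearman-Brown correction with n = 2:
r_full = 2(0.550) / (1 + 0.550)
       = 1.1000 / 1.5500 = 0.7097

0.71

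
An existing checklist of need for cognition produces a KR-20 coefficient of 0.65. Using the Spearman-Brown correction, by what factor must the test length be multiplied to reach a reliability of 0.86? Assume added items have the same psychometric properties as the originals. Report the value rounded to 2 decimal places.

Rearranging the Spearman-Brown formula for n,
n = r*(1 − r) / [ r (1 − r*) ]
n = 0.86(1 − 0.65) / [0.65(1 − 0.86)]
  = 0.3010 / 0.0910 = 3.3077

3.31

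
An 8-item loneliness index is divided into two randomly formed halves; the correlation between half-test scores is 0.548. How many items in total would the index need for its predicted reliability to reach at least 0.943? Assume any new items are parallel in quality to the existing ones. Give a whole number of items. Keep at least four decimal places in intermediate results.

55

Corrected full-test reliability: r_full = 2 × 0.548 / (1 + 0.548) ≈ 0.7080
n = r_tgt(1 − r_full) / [r_full(1 − r_tgt)] = 0.943 × 0.2920 / (0.7080 × 0.057) ≈ 6.8232
Required items = 6.8232 × 8 = 54.59, so 55 items.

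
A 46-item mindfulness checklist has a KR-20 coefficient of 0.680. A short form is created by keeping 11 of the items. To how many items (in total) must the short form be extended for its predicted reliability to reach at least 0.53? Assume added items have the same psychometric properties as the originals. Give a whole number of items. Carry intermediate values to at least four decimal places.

25

First, r for the 11-item form: n = 11/46 = 0.2391, so r_11 = 0.2391·0.680/(1 + (0.2391 − 1)·0.680) = 0.3369
Length factor from the short form to reach 0.53: n' = 0.53(1 − 0.3369) / [0.3369(1 − 0.53)] ≈ 2.2195
Items = 2.2195 × 11 ≈ 24.41 → 25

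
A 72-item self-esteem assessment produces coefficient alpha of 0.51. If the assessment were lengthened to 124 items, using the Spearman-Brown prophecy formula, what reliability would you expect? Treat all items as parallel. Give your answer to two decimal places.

0.64

n = 124/72 = 1.7222
r_new = (1.7222 × 0.51) / (1 + (1.7222 − 1) × 0.51)
     = 0.8783 / 1.3683 = 0.6419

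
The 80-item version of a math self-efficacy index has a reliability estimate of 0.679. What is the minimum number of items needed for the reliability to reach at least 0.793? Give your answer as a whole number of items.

145

n = 0.793 × (1 − 0.679) / [ 0.679 × (1 − 0.793) ]
n = 0.254553 / 0.140553 ≈ 1.8111
So the test needs 1.8111 × 80 ≈ 144.89 items; rounding up, 145.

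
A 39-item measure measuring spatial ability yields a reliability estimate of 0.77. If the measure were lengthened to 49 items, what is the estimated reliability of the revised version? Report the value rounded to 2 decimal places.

0.81

Length ratio n = 49/39 = 1.2564
r_new = 1.2564·0.77 / [1 + (1.2564 − 1)·0.77]
     = 0.9674 / 1.1974 = 0.8079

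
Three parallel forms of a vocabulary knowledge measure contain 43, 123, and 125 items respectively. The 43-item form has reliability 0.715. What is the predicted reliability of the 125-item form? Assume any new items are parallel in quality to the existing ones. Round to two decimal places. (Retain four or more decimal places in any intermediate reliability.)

The 123-item form is not needed; work directly from the 43-item form with n = 125/43 = 2.9070.
r_{125} = n·r / (1 + (n − 1)·r) = 2.0785 / 2.3635 ≈ 0.8794

0.88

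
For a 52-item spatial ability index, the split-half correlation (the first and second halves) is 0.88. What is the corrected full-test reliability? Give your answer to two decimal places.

r_full = 2(0.88) / (1 + 0.88)
       = 1.7600 / 1.8800 = 0.9362

0.94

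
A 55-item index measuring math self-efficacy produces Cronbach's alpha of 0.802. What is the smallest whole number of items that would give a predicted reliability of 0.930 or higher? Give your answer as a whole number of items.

Invert Spearman-Brown to solve for n:
n = r*(1 − r) / [ r (1 − r*) ]
n = [0.930 × 0.198] / [0.802 × 0.070]
  = 0.184140 / 0.056140 = 3.2800
So the test needs 3.2800 × 55 ≈ 180.40 items; rounding up, 181.

181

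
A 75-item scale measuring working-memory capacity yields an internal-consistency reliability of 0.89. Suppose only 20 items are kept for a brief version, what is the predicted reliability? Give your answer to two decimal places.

0.68

Length ratio n = 20/75 = 0.2667
r_new = 0.2667·0.89 / [1 + (0.2667 − 1)·0.89]
     = 0.2374 / 0.3474 = 0.6834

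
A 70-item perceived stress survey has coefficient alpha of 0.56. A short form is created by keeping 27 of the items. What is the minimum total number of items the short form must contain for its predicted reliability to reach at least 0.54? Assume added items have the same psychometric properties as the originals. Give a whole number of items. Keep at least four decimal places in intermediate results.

Short-form reliability: n = 27/70 = 0.3857; r_27 = n·r/(1+(n−1)r) ≈ 0.3293
Length factor from the short form to reach 0.54: n' = 0.54(1 − 0.3293) / [0.3293(1 − 0.54)] ≈ 2.3910
Total items = 2.3910 × 27 = 64.56, rounded up to 65.

65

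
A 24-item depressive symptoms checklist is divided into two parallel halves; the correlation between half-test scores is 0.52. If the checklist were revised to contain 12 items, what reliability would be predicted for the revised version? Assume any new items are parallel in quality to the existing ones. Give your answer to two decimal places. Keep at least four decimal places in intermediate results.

Spearman-Brown correction (n = 2): r_full = 2·0.52/(1 + 0.52) = 0.6842
Then adjust to 12 items: n = 12/24 = 0.5000
r_new = n·r_full / (1 + (n − 1)·r_full) = 0.3421 / 0.6579 ≈ 0.5200

0.52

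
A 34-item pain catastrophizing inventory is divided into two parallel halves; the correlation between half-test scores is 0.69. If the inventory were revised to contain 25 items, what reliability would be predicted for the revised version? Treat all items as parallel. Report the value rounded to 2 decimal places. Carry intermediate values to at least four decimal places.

0.77

Full-test reliability from the split-half r: r_full = 2(0.69)/(1 + 0.69) = 0.8166
Length factor from 34 to 25 items: n = 25/34 = 0.7353
r_new = n·r_full / (1 + (n − 1)·r_full) = 0.6004 / 0.7838 ≈ 0.7660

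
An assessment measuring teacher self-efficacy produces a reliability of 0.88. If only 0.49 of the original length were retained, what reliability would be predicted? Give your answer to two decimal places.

0.78

By Spearman-Brown, r_new = n r / (1 + (n − 1) r).
r_new = 0.49·0.88 / [1 + (0.49 − 1)·0.88]
r_new = 0.4312 / 0.5512 ≈ 0.7823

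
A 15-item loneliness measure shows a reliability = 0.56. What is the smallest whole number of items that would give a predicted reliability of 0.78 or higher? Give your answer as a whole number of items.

Invert Spearman-Brown to solve for n:
n = r_target (1 − r_old) / [ r_old (1 − r_target) ]
n = [0.78 × 0.44] / [0.56 × 0.22]
n = 0.3432 / 0.1232 ≈ 2.7857
So the test needs 2.7857 × 15 ≈ 41.79 items; rounding up, 42.

42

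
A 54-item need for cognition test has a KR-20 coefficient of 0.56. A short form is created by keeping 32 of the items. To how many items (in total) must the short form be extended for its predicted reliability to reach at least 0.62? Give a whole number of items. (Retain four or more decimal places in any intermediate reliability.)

70

First, r for the 32-item form: n = 32/54 = 0.5926, so r_32 = 0.5926·0.56/(1 + (0.5926 − 1)·0.56) = 0.4299
Then solve for n' with r_old = 0.4299, r_target = 0.62: n' = 0.62(1 − 0.4299)/[0.4299(1 − 0.62)] = 2.1637
Items = 2.1637 × 32 ≈ 69.24 → 70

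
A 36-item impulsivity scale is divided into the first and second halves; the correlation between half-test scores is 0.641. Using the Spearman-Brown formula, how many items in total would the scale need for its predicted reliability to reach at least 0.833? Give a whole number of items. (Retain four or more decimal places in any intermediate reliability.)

r_full = 2(0.641)/(1 + 0.641) = 0.7812
Solve Spearman-Brown for n: n = 0.833(1 − 0.7812) / [0.7812(1 − 0.833)] = 1.3971
Items = 1.3971 × 36 ≈ 50.30 → 51

51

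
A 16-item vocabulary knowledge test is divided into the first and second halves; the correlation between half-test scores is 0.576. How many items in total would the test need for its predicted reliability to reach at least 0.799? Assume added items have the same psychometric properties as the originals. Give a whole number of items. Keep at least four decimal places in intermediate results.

Corrected full-test reliability: r_full = 2 × 0.576 / (1 + 0.576) ≈ 0.7310
Solve Spearman-Brown for n: n = 0.799(1 − 0.7310) / [0.7310(1 − 0.799)] = 1.4628
Required items = 1.4628 × 16 = 23.40, so 24 items.

24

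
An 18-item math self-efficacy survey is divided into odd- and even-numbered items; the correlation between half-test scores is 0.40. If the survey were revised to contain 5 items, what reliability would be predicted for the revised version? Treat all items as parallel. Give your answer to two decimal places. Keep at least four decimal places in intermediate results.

0.27

First correct the split-half correlation to full-test reliability: r_full = 2 × 0.40 / (1 + 0.40) ≈ 0.5714
Then adjust to 5 items: n = 5/18 = 0.2778
r_new = n·r_full / (1 + (n − 1)·r_full) = 0.1587 / 0.5873 ≈ 0.2702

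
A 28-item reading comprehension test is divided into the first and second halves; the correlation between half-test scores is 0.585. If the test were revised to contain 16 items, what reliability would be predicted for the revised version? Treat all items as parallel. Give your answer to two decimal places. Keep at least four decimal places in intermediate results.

0.62

First correct the split-half correlation to full-test reliability: r_full = 2 × 0.585 / (1 + 0.585) ≈ 0.7382
Then adjust to 16 items: n = 16/28 = 0.5714
r_new = n·r_full / (1 + (n − 1)·r_full) = 0.4218 / 0.6836 ≈ 0.6170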